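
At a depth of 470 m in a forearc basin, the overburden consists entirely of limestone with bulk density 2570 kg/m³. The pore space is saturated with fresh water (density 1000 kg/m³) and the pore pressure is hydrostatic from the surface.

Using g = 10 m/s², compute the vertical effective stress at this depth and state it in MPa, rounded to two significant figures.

7.4 MPa

Overburden (lithostatic) stress σ_v:
limestone: 2570 kg/m³ × 10 m/s² × 470 m = 1.208×10^7 Pa = 12.08 MPa
Pore pressure P_p = 1000 kg/m³ × 10 m/s² × 470 m = 4.700×10^6 Pa = 4.700 MPa
Effective stress σ' = σ_v − P_p = 12.08 − 4.700 = 7.3790 MPa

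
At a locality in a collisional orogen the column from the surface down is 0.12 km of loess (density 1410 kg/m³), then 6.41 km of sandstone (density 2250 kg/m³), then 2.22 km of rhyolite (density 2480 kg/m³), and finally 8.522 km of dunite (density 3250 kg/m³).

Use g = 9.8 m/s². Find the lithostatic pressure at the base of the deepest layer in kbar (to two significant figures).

loess: 1410 kg/m³ × 9.8 m/s² × 120 m = 1.658×10^6 Pa = 0.01658 kbar
sandstone: 2250 kg/m³ × 9.8 m/s² × 6410 m = 1.413×10^8 Pa = 1.413 kbar
rhyolite: 2480 kg/m³ × 9.8 m/s² × 2220 m = 5.395×10^7 Pa = 0.5395 kbar
dunite: 3250 kg/m³ × 9.8 m/s² × 8522 m = 2.714×10^8 Pa = 2.714 kbar
Total = 0.01658 + 1.413 + 0.5395 + 2.714 = 4.6838 kbar

4.7 kbar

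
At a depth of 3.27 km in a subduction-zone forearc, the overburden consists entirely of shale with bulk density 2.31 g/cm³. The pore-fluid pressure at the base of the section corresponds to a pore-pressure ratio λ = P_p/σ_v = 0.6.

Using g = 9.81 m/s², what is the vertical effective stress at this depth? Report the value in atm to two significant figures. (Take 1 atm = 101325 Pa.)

Overburden (lithostatic) stress σ_v:
shale: 2310 kg/m³ × 9.81 m/s² × 3270 m = 7.410×10^7 Pa = 74.10 MPa
Pore pressure P_p = λ·σ_v = 0.6 × 74.10 MPa = 44.46 MPa
Effective stress σ' = σ_v − P_p = 74.10 − 44.46 = 29.641 MPa = 292.53 atm

290 atm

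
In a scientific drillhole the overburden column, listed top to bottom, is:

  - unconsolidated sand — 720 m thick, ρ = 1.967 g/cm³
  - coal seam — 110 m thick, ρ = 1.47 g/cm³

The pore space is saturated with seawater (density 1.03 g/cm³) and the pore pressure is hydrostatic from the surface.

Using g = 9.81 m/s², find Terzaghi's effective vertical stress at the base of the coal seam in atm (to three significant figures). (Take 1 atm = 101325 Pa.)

Overburden (lithostatic) stress σ_v:
unconsolidated sand: 1967 kg/m³ × 9.81 m/s² × 720 m = 1.389×10^7 Pa = 13.89 MPa
coal seam: 1470 kg/m³ × 9.81 m/s² × 110 m = 1.586×10^6 Pa = 1.586 MPa
Total = 13.89 + 1.586 = 15.480 MPa
Pore pressure P_p = 1030 kg/m³ × 9.81 m/s² × 830 m = 8.387×10^6 Pa = 8.387 MPa
Effective stress σ' = σ_v − P_p = 15.48 − 8.387 = 7.0930 MPa = 70.003 atm

70.0 atm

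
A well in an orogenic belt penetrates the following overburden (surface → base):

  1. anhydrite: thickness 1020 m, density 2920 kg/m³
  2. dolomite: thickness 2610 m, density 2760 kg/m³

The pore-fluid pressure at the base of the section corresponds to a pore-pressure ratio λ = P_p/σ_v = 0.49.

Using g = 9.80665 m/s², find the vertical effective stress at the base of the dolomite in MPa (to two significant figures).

51 MPa

Overburden (lithostatic) stress σ_v:
anhydrite: 2920 kg/m³ × 9.80665 m/s² × 1020 m = 2.921×10^7 Pa = 29.21 MPa
dolomite: 2760 kg/m³ × 9.80665 m/s² × 2610 m = 7.064×10^7 Pa = 70.64 MPa
Total = 29.21 + 70.64 = 99.851 MPa
Pore pressure P_p = λ·σ_v = 0.49 × 99.85 MPa = 48.93 MPa
Effective stress σ' = σ_v − P_p = 99.85 − 48.93 = 50.924 MPa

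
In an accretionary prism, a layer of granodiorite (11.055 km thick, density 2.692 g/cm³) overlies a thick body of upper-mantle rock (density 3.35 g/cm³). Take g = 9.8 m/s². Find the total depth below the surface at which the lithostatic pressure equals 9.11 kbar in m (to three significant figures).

Pressure at base of upper layers: 2692×9.8×11055 = 2.916×10^8 Pa = 2.916 kbar
Remaining pressure to be supplied by upper-mantle rock: 9.110×10^8 − 2.916×10^8 = 6.194×10^8 Pa
Additional depth in upper-mantle rock = 6.194×10^8 Pa / (3350 kg/m³ × 9.8 m/s²) = 18865 m
Total depth = 11055 m + 18865 m = 29920 m

29900 m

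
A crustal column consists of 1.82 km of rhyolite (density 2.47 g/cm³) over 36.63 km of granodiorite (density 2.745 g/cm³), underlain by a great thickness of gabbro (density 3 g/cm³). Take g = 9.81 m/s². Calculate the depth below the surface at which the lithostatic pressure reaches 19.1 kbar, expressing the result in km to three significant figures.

Pressure at base of upper layers: 2470×9.81×1820 + 2745×9.81×36630 = 1.030×10^9 Pa = 10.30 kbar
Remaining pressure to be supplied by gabbro: 1.910×10^9 − 1.030×10^9 = 8.795×10^8 Pa
Additional depth in gabbro = 8.795×10^8 Pa / (3000 kg/m³ × 9.81 m/s²) = 29885 m
Total depth = 38450 m + 29885 m = 68335 m
= 68.335 km

68.3 km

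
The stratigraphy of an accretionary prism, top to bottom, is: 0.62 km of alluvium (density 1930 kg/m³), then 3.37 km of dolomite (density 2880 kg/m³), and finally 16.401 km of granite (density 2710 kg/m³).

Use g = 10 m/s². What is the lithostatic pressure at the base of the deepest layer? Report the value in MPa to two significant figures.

alluvium: 1930 kg/m³ × 10 m/s² × 620 m = 1.197×10^7 Pa = 11.97 MPa
dolomite: 2880 kg/m³ × 10 m/s² × 3370 m = 9.706×10^7 Pa = 97.06 MPa
granite: 2710 kg/m³ × 10 m/s² × 16401 m = 4.445×10^8 Pa = 444.5 MPa
Total = 11.97 + 97.06 + 444.5 = 553.49 MPa

550 MPa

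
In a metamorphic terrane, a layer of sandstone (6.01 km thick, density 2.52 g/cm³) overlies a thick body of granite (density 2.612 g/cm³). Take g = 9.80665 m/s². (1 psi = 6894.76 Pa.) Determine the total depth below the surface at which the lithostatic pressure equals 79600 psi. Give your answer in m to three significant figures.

Pressure at base of upper layers: 2520×9.80665×6010 = 1.485×10^8 Pa = 21542 psi
Remaining pressure to be supplied by granite: 5.488×10^8 − 1.485×10^8 = 4.003×10^8 Pa
Additional depth in granite = 4.003×10^8 Pa / (2612 kg/m³ × 9.80665 m/s²) = 15628 m
Total depth = 6010 m + 15628 m = 21638 m

21600 m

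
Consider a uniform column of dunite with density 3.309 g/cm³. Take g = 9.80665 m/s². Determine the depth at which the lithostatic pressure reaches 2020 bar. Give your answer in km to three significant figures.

h = P/(ρg) = 2020 bar / (3309 kg/m³ × 9.80665 m/s²) = 2.020×10^8 Pa / 32450 Pa/m = 6224.9 m
= 6.2249 km

6.22 km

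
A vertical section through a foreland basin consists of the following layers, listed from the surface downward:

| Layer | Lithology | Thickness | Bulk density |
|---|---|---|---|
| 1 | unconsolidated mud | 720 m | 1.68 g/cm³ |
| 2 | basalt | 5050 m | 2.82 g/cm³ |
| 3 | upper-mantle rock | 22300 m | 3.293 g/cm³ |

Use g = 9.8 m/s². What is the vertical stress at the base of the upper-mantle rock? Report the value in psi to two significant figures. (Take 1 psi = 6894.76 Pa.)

unconsolidated mud: 1680 kg/m³ × 9.8 m/s² × 720 m = 1.185×10^7 Pa = 1719 psi
basalt: 2820 kg/m³ × 9.8 m/s² × 5050 m = 1.396×10^8 Pa = 20242 psi
upper-mantle rock: 3293 kg/m³ × 9.8 m/s² × 22300 m = 7.197×10^8 Pa = 1.044×10^5 psi
Total = 1719 + 20242 + 1.044×10^5 = 1.2634×10^5 psi

130000 psi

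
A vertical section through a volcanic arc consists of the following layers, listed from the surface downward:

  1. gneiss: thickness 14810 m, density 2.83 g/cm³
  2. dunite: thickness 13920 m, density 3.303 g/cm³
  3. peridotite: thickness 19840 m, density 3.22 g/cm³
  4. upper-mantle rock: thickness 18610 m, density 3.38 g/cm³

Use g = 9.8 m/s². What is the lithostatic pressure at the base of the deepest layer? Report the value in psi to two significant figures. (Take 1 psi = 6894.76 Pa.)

gneiss: 2830 kg/m³ × 9.8 m/s² × 14810 m = 4.107×10^8 Pa = 59573 psi
dunite: 3303 kg/m³ × 9.8 m/s² × 13920 m = 4.506×10^8 Pa = 65351 psi
peridotite: 3220 kg/m³ × 9.8 m/s² × 19840 m = 6.261×10^8 Pa = 90804 psi
upper-mantle rock: 3380 kg/m³ × 9.8 m/s² × 18610 m = 6.164×10^8 Pa = 89407 psi
Total = 59573 + 65351 + 90804 + 89407 = 3.0513×10^5 psi

310000 psi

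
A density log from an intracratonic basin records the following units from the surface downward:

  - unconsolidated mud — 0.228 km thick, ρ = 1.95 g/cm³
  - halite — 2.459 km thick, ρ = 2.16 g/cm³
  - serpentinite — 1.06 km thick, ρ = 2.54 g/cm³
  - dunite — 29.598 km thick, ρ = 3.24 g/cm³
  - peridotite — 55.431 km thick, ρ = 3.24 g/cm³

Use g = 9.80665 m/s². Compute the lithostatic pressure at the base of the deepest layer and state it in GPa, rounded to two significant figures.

2.8 GPa

unconsolidated mud: 1950 kg/m³ × 9.80665 m/s² × 228 m = 4.360×10^6 Pa = 4.360×10^-3 GPa
halite: 2160 kg/m³ × 9.80665 m/s² × 2459 m = 5.209×10^7 Pa = 0.05209 GPa
serpentinite: 2540 kg/m³ × 9.80665 m/s² × 1060 m = 2.640×10^7 Pa = 0.02640 GPa
dunite: 3240 kg/m³ × 9.80665 m/s² × 29598 m = 9.404×10^8 Pa = 0.9404 GPa
peridotite: 3240 kg/m³ × 9.80665 m/s² × 55431 m = 1.761×10^9 Pa = 1.761 GPa
Total = 4.360×10^-3 + 0.05209 + 0.02640 + 0.9404 + 1.761 = 2.7845 GPa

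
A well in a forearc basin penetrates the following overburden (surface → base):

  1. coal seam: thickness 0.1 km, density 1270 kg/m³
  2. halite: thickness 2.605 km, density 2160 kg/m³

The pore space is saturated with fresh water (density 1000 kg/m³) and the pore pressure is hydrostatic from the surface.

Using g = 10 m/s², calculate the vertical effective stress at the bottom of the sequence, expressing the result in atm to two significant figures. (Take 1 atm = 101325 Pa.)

300 atm

Overburden (lithostatic) stress σ_v:
coal seam: 1270 kg/m³ × 10 m/s² × 100 m = 1.270×10^6 Pa = 1.270 MPa
halite: 2160 kg/m³ × 10 m/s² × 2605 m = 5.627×10^7 Pa = 56.27 MPa
Total = 1.270 + 56.27 = 57.538 MPa
Pore pressure P_p = 1000 kg/m³ × 10 m/s² × 2705 m = 2.705×10^7 Pa = 27.05 MPa
Effective stress σ' = σ_v − P_p = 57.54 − 27.05 = 30.488 MPa = 300.89 atm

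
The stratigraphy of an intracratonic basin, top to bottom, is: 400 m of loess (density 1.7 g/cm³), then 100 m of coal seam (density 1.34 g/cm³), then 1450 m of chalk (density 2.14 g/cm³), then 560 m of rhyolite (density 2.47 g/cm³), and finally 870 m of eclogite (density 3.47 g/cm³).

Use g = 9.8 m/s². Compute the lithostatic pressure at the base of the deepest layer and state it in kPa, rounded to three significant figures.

loess: 1700 kg/m³ × 9.8 m/s² × 400 m = 6.664×10^6 Pa = 6664 kPa
coal seam: 1340 kg/m³ × 9.8 m/s² × 100 m = 1.313×10^6 Pa = 1313 kPa
chalk: 2140 kg/m³ × 9.8 m/s² × 1450 m = 3.041×10^7 Pa = 30409 kPa
rhyolite: 2470 kg/m³ × 9.8 m/s² × 560 m = 1.356×10^7 Pa = 13555 kPa
eclogite: 3470 kg/m³ × 9.8 m/s² × 870 m = 2.959×10^7 Pa = 29585 kPa
Total = 6664 + 1313 + 30409 + 13555 + 29585 = 81527 kPa

81500 kPa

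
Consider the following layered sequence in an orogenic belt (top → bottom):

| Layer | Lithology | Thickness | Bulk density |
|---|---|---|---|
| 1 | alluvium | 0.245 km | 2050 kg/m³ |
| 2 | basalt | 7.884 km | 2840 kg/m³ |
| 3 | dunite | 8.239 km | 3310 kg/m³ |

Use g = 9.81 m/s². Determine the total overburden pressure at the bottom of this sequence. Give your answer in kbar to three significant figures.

alluvium: 2050 kg/m³ × 9.81 m/s² × 245 m = 4.927×10^6 Pa = 0.04927 kbar
basalt: 2840 kg/m³ × 9.81 m/s² × 7884 m = 2.197×10^8 Pa = 2.197 kbar
dunite: 3310 kg/m³ × 9.81 m/s² × 8239 m = 2.675×10^8 Pa = 2.675 kbar
Total = 0.04927 + 2.197 + 2.675 = 4.9211 kbar

4.92 kbar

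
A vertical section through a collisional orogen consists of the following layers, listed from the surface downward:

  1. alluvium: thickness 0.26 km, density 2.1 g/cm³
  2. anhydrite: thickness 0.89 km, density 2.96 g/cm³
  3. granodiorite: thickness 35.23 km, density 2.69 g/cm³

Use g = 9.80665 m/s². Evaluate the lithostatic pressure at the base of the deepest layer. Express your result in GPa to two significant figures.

alluvium: 2100 kg/m³ × 9.80665 m/s² × 260 m = 5.354×10^6 Pa = 5.354×10^-3 GPa
anhydrite: 2960 kg/m³ × 9.80665 m/s² × 890 m = 2.583×10^7 Pa = 0.02583 GPa
granodiorite: 2690 kg/m³ × 9.80665 m/s² × 35230 m = 9.294×10^8 Pa = 0.9294 GPa
Total = 5.354×10^-3 + 0.02583 + 0.9294 = 0.96055 GPa

0.96 GPa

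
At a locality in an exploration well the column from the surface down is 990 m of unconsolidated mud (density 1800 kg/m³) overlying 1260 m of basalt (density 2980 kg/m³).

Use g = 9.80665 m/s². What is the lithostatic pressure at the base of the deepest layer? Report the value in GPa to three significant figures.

unconsolidated mud: 1800 kg/m³ × 9.80665 m/s² × 990 m = 1.748×10^7 Pa = 0.01748 GPa
basalt: 2980 kg/m³ × 9.80665 m/s² × 1260 m = 3.682×10^7 Pa = 0.03682 GPa
Total = 0.01748 + 0.03682 = 0.054297 GPa

0.0543 GPa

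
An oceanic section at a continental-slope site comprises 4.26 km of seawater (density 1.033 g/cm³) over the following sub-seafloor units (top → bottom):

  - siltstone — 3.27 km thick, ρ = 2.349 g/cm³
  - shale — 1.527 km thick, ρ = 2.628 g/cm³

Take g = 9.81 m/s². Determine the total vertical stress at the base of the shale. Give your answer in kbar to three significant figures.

seawater: 1033 kg/m³ × 9.81 m/s² × 4260 m = 4.317×10^7 Pa = 0.4317 kbar
siltstone: 2349 kg/m³ × 9.81 m/s² × 3270 m = 7.535×10^7 Pa = 0.7535 kbar
shale: 2628 kg/m³ × 9.81 m/s² × 1527 m = 3.937×10^7 Pa = 0.3937 kbar
Total = 0.4317 + 0.7535 + 0.3937 = 1.5789 kbar

1.58 kbar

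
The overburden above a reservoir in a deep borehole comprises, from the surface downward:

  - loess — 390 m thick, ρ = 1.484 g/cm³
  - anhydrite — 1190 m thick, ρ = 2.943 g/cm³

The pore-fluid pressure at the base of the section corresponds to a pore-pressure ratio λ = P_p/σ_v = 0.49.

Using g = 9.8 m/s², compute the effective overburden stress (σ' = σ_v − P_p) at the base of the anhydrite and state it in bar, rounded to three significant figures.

Overburden (lithostatic) stress σ_v:
loess: 1484 kg/m³ × 9.8 m/s² × 390 m = 5.672×10^6 Pa = 5.672 MPa
anhydrite: 2943 kg/m³ × 9.8 m/s² × 1190 m = 3.432×10^7 Pa = 34.32 MPa
Total = 5.672 + 34.32 = 39.993 MPa
Pore pressure P_p = λ·σ_v = 0.49 × 39.99 MPa = 19.60 MPa
Effective stress σ' = σ_v − P_p = 39.99 − 19.60 = 20.396 MPa = 203.96 bar

204 bar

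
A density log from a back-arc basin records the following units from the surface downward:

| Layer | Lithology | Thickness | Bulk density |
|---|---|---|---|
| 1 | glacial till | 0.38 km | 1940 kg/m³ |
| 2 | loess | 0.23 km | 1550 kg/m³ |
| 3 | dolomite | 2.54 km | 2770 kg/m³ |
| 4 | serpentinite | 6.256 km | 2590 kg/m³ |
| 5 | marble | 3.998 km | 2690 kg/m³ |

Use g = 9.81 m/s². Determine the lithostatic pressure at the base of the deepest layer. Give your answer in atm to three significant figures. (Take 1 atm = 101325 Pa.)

3400 atm

glacial till: 1940 kg/m³ × 9.81 m/s² × 380 m = 7.232×10^6 Pa = 71.37 atm
loess: 1550 kg/m³ × 9.81 m/s² × 230 m = 3.497×10^6 Pa = 34.52 atm
dolomite: 2770 kg/m³ × 9.81 m/s² × 2540 m = 6.902×10^7 Pa = 681.2 atm
serpentinite: 2590 kg/m³ × 9.81 m/s² × 6256 m = 1.590×10^8 Pa = 1569 atm
marble: 2690 kg/m³ × 9.81 m/s² × 3998 m = 1.055×10^8 Pa = 1041 atm
Total = 71.37 + 34.52 + 681.2 + 1569 + 1041 = 3397.0 atm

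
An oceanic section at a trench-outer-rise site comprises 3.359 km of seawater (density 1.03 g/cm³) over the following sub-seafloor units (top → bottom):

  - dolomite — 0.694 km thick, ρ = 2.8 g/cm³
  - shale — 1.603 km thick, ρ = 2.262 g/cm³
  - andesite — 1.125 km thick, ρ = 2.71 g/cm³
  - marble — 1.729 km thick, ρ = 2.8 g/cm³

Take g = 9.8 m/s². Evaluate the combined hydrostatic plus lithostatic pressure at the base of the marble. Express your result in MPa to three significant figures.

166 MPa

seawater: 1030 kg/m³ × 9.8 m/s² × 3359 m = 3.391×10^7 Pa = 33.91 MPa
dolomite: 2800 kg/m³ × 9.8 m/s² × 694 m = 1.904×10^7 Pa = 19.04 MPa
shale: 2262 kg/m³ × 9.8 m/s² × 1603 m = 3.553×10^7 Pa = 35.53 MPa
andesite: 2710 kg/m³ × 9.8 m/s² × 1125 m = 2.988×10^7 Pa = 29.88 MPa
marble: 2800 kg/m³ × 9.8 m/s² × 1729 m = 4.744×10^7 Pa = 47.44 MPa
Total = 33.91 + 19.04 + 35.53 + 29.88 + 47.44 = 165.81 MPa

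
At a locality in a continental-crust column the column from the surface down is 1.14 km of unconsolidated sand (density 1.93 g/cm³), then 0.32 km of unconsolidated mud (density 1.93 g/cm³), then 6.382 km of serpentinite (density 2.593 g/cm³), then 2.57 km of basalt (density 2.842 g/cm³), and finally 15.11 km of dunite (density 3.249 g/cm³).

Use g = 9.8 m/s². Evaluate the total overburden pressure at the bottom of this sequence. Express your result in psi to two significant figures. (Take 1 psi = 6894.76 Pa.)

110000 psi

unconsolidated sand: 1930 kg/m³ × 9.8 m/s² × 1140 m = 2.156×10^7 Pa = 3127 psi
unconsolidated mud: 1930 kg/m³ × 9.8 m/s² × 320 m = 6.052×10^6 Pa = 877.8 psi
serpentinite: 2593 kg/m³ × 9.8 m/s² × 6382 m = 1.622×10^8 Pa = 23522 psi
basalt: 2842 kg/m³ × 9.8 m/s² × 2570 m = 7.158×10^7 Pa = 10382 psi
dunite: 3249 kg/m³ × 9.8 m/s² × 15110 m = 4.811×10^8 Pa = 69778 psi
Total = 3127 + 877.8 + 23522 + 10382 + 69778 = 1.0769×10^5 psi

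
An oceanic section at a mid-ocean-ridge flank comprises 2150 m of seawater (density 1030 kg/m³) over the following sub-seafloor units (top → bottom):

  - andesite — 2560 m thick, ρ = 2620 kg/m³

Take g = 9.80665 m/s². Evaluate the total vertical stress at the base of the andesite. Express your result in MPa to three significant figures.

87.5 MPa

seawater: 1030 kg/m³ × 9.80665 m/s² × 2150 m = 2.172×10^7 Pa = 21.72 MPa
andesite: 2620 kg/m³ × 9.80665 m/s² × 2560 m = 6.578×10^7 Pa = 65.78 MPa
Total = 21.72 + 65.78 = 87.492 MPa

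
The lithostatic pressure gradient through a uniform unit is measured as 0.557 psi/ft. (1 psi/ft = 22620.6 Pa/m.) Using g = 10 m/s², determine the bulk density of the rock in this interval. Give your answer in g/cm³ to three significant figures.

ρ = (dP/dz)/g = 0.557 psi/ft / 10 m/s² = 12600 Pa/m / 10 m/s² = 1260.0 kg/m³
= 1.260 g/cm³

1.26 g/cm³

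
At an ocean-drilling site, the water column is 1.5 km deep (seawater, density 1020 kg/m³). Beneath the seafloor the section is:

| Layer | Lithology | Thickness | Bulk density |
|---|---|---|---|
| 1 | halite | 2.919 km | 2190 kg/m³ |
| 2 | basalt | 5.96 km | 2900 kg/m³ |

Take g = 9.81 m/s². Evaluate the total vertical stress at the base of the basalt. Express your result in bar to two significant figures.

seawater: 1020 kg/m³ × 9.81 m/s² × 1500 m = 1.501×10^7 Pa = 150.1 bar
halite: 2190 kg/m³ × 9.81 m/s² × 2919 m = 6.271×10^7 Pa = 627.1 bar
basalt: 2900 kg/m³ × 9.81 m/s² × 5960 m = 1.696×10^8 Pa = 1696 bar
Total = 150.1 + 627.1 + 1696 = 2472.8 bar

2500 bar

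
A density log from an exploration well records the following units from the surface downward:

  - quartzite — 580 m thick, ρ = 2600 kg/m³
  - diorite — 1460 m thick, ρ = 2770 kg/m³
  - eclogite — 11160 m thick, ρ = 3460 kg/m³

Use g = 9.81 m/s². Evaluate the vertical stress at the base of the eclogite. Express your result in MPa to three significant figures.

quartzite: 2600 kg/m³ × 9.81 m/s² × 580 m = 1.479×10^7 Pa = 14.79 MPa
diorite: 2770 kg/m³ × 9.81 m/s² × 1460 m = 3.967×10^7 Pa = 39.67 MPa
eclogite: 3460 kg/m³ × 9.81 m/s² × 11160 m = 3.788×10^8 Pa = 378.8 MPa
Total = 14.79 + 39.67 + 378.8 = 433.27 MPa

433 MPa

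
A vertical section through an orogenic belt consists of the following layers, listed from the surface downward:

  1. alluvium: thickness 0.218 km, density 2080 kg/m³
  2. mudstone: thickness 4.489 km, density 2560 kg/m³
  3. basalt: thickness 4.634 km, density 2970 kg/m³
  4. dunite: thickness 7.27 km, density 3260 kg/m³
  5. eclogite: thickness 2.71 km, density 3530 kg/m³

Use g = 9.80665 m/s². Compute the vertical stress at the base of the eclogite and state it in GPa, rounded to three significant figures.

alluvium: 2080 kg/m³ × 9.80665 m/s² × 218 m = 4.447×10^6 Pa = 4.447×10^-3 GPa
mudstone: 2560 kg/m³ × 9.80665 m/s² × 4489 m = 1.127×10^8 Pa = 0.1127 GPa
basalt: 2970 kg/m³ × 9.80665 m/s² × 4634 m = 1.350×10^8 Pa = 0.1350 GPa
dunite: 3260 kg/m³ × 9.80665 m/s² × 7270 m = 2.324×10^8 Pa = 0.2324 GPa
eclogite: 3530 kg/m³ × 9.80665 m/s² × 2710 m = 9.381×10^7 Pa = 0.09381 GPa
Total = 4.447×10^-3 + 0.1127 + 0.1350 + 0.2324 + 0.09381 = 0.57834 GPa

0.578 GPa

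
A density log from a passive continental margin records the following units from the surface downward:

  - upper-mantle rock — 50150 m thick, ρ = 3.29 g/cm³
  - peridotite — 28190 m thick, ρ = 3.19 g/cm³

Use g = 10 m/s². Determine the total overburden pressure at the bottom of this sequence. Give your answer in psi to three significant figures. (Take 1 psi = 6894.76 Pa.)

370000 psi

upper-mantle rock: 3290 kg/m³ × 10 m/s² × 50150 m = 1.650×10^9 Pa = 2.393×10^5 psi
peridotite: 3190 kg/m³ × 10 m/s² × 28190 m = 8.993×10^8 Pa = 1.304×10^5 psi
Total = 2.393×10^5 + 1.304×10^5 = 3.6973×10^5 psi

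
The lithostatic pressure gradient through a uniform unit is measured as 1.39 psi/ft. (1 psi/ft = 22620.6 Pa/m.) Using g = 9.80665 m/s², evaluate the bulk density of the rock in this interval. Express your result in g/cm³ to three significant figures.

ρ = (dP/dz)/g = 1.39 psi/ft / 9.80665 m/s² = 31443 Pa/m / 9.80665 m/s² = 3206.3 kg/m³
= 3.206 g/cm³

3.21 g/cm³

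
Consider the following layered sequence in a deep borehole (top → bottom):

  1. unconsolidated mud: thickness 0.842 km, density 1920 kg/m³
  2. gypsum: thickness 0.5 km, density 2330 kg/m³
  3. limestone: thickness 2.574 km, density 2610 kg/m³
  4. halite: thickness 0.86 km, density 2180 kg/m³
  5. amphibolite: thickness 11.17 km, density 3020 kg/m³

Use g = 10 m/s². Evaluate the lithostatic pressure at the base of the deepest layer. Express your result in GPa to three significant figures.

unconsolidated mud: 1920 kg/m³ × 10 m/s² × 842 m = 1.617×10^7 Pa = 0.01617 GPa
gypsum: 2330 kg/m³ × 10 m/s² × 500 m = 1.165×10^7 Pa = 0.01165 GPa
limestone: 2610 kg/m³ × 10 m/s² × 2574 m = 6.718×10^7 Pa = 0.06718 GPa
halite: 2180 kg/m³ × 10 m/s² × 860 m = 1.875×10^7 Pa = 0.01875 GPa
amphibolite: 3020 kg/m³ × 10 m/s² × 11170 m = 3.373×10^8 Pa = 0.3373 GPa
Total = 0.01617 + 0.01165 + 0.06718 + 0.01875 + 0.3373 = 0.45108 GPa

0.451 GPa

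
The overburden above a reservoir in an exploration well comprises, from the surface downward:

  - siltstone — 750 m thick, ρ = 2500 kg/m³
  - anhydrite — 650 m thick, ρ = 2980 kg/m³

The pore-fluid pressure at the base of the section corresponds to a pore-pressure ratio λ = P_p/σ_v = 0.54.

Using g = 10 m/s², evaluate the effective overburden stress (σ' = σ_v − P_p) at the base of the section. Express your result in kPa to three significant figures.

17500 kPa

Overburden (lithostatic) stress σ_v:
siltstone: 2500 kg/m³ × 10 m/s² × 750 m = 1.875×10^7 Pa = 18.75 MPa
anhydrite: 2980 kg/m³ × 10 m/s² × 650 m = 1.937×10^7 Pa = 19.37 MPa
Total = 18.75 + 19.37 = 38.120 MPa
Pore pressure P_p = λ·σ_v = 0.54 × 38.12 MPa = 20.58 MPa
Effective stress σ' = σ_v − P_p = 38.12 − 20.58 = 17.535 MPa = 17535 kPa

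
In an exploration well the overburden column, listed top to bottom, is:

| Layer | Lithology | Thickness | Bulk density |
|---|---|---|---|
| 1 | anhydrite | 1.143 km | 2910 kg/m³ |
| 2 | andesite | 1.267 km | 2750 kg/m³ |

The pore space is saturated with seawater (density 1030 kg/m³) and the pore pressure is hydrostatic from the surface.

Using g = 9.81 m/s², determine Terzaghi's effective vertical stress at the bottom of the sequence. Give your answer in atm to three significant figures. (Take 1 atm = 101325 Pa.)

419 atm

Overburden (lithostatic) stress σ_v:
anhydrite: 2910 kg/m³ × 9.81 m/s² × 1143 m = 3.263×10^7 Pa = 32.63 MPa
andesite: 2750 kg/m³ × 9.81 m/s² × 1267 m = 3.418×10^7 Pa = 34.18 MPa
Total = 32.63 + 34.18 = 66.810 MPa
Pore pressure P_p = 1030 kg/m³ × 9.81 m/s² × 2410 m = 2.435×10^7 Pa = 24.35 MPa
Effective stress σ' = σ_v − P_p = 66.81 − 24.35 = 42.458 MPa = 419.03 atm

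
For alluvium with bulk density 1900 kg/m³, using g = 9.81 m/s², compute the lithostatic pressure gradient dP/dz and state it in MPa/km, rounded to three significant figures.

dP/dz = ρg = 1900 kg/m³ × 9.81 m/s² = 18639 Pa/m
= 18639 Pa/m × (1 MPa/km / 1000.0 Pa/m) = 18.639 MPa/km

18.6 MPa/km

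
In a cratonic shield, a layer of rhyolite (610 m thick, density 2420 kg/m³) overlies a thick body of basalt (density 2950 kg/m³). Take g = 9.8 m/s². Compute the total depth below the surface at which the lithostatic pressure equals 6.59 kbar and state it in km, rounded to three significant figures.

Pressure at base of upper layers: 2420×9.8×610 = 1.447×10^7 Pa = 0.1447 kbar
Remaining pressure to be supplied by basalt: 6.590×10^8 − 1.447×10^7 = 6.445×10^8 Pa
Additional depth in basalt = 6.445×10^8 Pa / (2950 kg/m³ × 9.8 m/s²) = 22294 m
Total depth = 610 m + 22294 m = 22904 m
= 22.904 km

22.9 km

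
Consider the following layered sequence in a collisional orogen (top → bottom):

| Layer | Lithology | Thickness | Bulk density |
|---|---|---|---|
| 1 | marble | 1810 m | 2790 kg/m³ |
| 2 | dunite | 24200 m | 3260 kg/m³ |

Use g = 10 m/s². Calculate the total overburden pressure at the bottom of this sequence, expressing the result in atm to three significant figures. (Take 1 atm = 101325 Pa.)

8280 atm

marble: 2790 kg/m³ × 10 m/s² × 1810 m = 5.050×10^7 Pa = 498.4 atm
dunite: 3260 kg/m³ × 10 m/s² × 24200 m = 7.889×10^8 Pa = 7786 atm
Total = 498.4 + 7786 = 8284.4 atm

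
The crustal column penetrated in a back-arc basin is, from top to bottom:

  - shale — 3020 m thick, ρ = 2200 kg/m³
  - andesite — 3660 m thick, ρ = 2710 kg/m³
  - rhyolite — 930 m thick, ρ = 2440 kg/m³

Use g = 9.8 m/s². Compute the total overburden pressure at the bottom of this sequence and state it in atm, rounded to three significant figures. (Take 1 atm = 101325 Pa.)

1820 atm

shale: 2200 kg/m³ × 9.8 m/s² × 3020 m = 6.511×10^7 Pa = 642.6 atm
andesite: 2710 kg/m³ × 9.8 m/s² × 3660 m = 9.720×10^7 Pa = 959.3 atm
rhyolite: 2440 kg/m³ × 9.8 m/s² × 930 m = 2.224×10^7 Pa = 219.5 atm
Total = 642.6 + 959.3 + 219.5 = 1821.4 atm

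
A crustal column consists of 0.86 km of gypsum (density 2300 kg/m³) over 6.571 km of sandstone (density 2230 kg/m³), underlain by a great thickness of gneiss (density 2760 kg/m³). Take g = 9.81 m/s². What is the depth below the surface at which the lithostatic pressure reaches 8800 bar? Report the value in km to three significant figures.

Pressure at base of upper layers: 2300×9.81×860 + 2230×9.81×6571 = 1.632×10^8 Pa = 1632 bar
Remaining pressure to be supplied by gneiss: 8.800×10^8 − 1.632×10^8 = 7.168×10^8 Pa
Additional depth in gneiss = 7.168×10^8 Pa / (2760 kg/m³ × 9.81 m/s²) = 26476 m
Total depth = 7431 m + 26476 m = 33907 m
= 33.907 km

33.9 km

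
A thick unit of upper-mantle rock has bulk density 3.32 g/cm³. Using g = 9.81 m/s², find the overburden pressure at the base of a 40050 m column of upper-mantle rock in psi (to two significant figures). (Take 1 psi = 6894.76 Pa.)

190000 psi

upper-mantle rock: 3320 kg/m³ × 9.81 m/s² × 40050 m = 1.304×10^9 Pa = 1.892×10^5 psi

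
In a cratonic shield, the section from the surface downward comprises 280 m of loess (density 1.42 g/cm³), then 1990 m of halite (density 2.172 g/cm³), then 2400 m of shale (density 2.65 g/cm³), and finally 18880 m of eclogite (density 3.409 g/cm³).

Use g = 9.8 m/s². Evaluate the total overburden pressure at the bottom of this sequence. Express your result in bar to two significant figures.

7400 bar

loess: 1420 kg/m³ × 9.8 m/s² × 280 m = 3.896×10^6 Pa = 38.96 bar
halite: 2172 kg/m³ × 9.8 m/s² × 1990 m = 4.236×10^7 Pa = 423.6 bar
shale: 2650 kg/m³ × 9.8 m/s² × 2400 m = 6.233×10^7 Pa = 623.3 bar
eclogite: 3409 kg/m³ × 9.8 m/s² × 18880 m = 6.307×10^8 Pa = 6307 bar
Total = 38.96 + 423.6 + 623.3 + 6307 = 7393.3 bar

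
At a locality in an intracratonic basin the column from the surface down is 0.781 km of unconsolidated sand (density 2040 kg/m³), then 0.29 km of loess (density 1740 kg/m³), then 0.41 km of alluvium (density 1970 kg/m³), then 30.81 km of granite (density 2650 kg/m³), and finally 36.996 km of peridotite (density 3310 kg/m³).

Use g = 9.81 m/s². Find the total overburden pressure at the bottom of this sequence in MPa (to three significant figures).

2030 MPa

unconsolidated sand: 2040 kg/m³ × 9.81 m/s² × 781 m = 1.563×10^7 Pa = 15.63 MPa
loess: 1740 kg/m³ × 9.81 m/s² × 290 m = 4.950×10^6 Pa = 4.950 MPa
alluvium: 1970 kg/m³ × 9.81 m/s² × 410 m = 7.924×10^6 Pa = 7.924 MPa
granite: 2650 kg/m³ × 9.81 m/s² × 30810 m = 8.010×10^8 Pa = 801.0 MPa
peridotite: 3310 kg/m³ × 9.81 m/s² × 36996 m = 1.201×10^9 Pa = 1201 MPa
Total = 15.63 + 4.950 + 7.924 + 801.0 + 1201 = 2030.8 MPa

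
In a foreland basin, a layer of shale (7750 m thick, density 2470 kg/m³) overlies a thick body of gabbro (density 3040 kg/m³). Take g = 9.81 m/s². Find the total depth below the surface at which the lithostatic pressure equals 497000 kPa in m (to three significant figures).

18100 m

Pressure at base of upper layers: 2470×9.81×7750 = 1.878×10^8 Pa = 1.878×10^5 kPa
Remaining pressure to be supplied by gabbro: 4.970×10^8 − 1.878×10^8 = 3.092×10^8 Pa
Additional depth in gabbro = 3.092×10^8 Pa / (3040 kg/m³ × 9.81 m/s²) = 10368 m
Total depth = 7750 m + 10368 m = 18118 m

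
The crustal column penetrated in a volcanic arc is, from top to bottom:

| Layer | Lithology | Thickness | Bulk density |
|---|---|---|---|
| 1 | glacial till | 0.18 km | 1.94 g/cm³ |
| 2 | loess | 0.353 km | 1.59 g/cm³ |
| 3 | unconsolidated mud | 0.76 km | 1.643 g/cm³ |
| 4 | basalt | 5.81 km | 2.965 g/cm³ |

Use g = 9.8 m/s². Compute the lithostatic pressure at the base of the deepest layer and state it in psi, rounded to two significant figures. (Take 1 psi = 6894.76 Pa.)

28000 psi

glacial till: 1940 kg/m³ × 9.8 m/s² × 180 m = 3.422×10^6 Pa = 496.3 psi
loess: 1590 kg/m³ × 9.8 m/s² × 353 m = 5.500×10^6 Pa = 797.8 psi
unconsolidated mud: 1643 kg/m³ × 9.8 m/s² × 760 m = 1.224×10^7 Pa = 1775 psi
basalt: 2965 kg/m³ × 9.8 m/s² × 5810 m = 1.688×10^8 Pa = 24485 psi
Total = 496.3 + 797.8 + 1775 + 24485 = 27554 psi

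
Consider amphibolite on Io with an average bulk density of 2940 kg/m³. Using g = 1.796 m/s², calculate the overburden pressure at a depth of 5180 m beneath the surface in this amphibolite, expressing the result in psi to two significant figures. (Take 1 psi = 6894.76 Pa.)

amphibolite: 2940 kg/m³ × 1.796 m/s² × 5180 m = 2.735×10^7 Pa = 3967 psi

4000 psi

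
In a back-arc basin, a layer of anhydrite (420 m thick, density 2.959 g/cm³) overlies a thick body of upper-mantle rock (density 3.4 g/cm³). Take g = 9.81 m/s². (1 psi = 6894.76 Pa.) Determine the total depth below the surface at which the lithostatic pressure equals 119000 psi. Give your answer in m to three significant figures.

Pressure at base of upper layers: 2959×9.81×420 = 1.219×10^7 Pa = 1768 psi
Remaining pressure to be supplied by upper-mantle rock: 8.205×10^8 − 1.219×10^7 = 8.083×10^8 Pa
Additional depth in upper-mantle rock = 8.083×10^8 Pa / (3400 kg/m³ × 9.81 m/s²) = 24234 m
Total depth = 420 m + 24234 m = 24654 m

24700 m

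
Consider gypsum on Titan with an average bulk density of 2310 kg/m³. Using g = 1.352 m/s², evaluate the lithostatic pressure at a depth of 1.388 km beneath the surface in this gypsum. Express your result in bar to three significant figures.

gypsum: 2310 kg/m³ × 1.352 m/s² × 1388 m = 4.335×10^6 Pa = 43.35 bar

43.3 bar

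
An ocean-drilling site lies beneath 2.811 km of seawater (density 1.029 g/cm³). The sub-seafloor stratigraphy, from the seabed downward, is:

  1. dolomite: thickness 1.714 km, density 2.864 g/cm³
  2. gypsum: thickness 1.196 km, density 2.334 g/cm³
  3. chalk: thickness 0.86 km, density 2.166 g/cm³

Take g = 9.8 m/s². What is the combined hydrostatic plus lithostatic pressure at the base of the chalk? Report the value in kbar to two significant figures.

1.2 kbar

seawater: 1029 kg/m³ × 9.8 m/s² × 2811 m = 2.835×10^7 Pa = 0.2835 kbar
dolomite: 2864 kg/m³ × 9.8 m/s² × 1714 m = 4.811×10^7 Pa = 0.4811 kbar
gypsum: 2334 kg/m³ × 9.8 m/s² × 1196 m = 2.736×10^7 Pa = 0.2736 kbar
chalk: 2166 kg/m³ × 9.8 m/s² × 860 m = 1.826×10^7 Pa = 0.1826 kbar
Total = 0.2835 + 0.4811 + 0.2736 + 0.1826 = 1.2207 kbar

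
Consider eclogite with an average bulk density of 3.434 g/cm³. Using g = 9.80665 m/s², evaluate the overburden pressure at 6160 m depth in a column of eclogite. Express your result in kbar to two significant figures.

2.1 kbar

eclogite: 3434 kg/m³ × 9.80665 m/s² × 6160 m = 2.074×10^8 Pa = 2.074 kbar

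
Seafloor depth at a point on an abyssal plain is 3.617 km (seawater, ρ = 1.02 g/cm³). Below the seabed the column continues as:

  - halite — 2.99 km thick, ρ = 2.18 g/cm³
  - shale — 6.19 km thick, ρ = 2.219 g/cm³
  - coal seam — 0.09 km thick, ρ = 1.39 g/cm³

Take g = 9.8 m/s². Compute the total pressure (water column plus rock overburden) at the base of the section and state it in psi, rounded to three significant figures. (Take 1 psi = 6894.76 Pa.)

seawater: 1020 kg/m³ × 9.8 m/s² × 3617 m = 3.616×10^7 Pa = 5244 psi
halite: 2180 kg/m³ × 9.8 m/s² × 2990 m = 6.388×10^7 Pa = 9265 psi
shale: 2219 kg/m³ × 9.8 m/s² × 6190 m = 1.346×10^8 Pa = 19523 psi
coal seam: 1390 kg/m³ × 9.8 m/s² × 90 m = 1.226×10^6 Pa = 177.8 psi
Total = 5244 + 9265 + 19523 + 177.8 = 34210 psi

34200 psi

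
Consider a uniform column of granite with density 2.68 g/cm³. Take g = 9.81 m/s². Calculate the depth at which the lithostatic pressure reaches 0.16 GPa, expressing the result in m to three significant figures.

h = P/(ρg) = 0.16 GPa / (2680 kg/m³ × 9.81 m/s²) = 1.600×10^8 Pa / 26291 Pa/m = 6085.8 m

6090 m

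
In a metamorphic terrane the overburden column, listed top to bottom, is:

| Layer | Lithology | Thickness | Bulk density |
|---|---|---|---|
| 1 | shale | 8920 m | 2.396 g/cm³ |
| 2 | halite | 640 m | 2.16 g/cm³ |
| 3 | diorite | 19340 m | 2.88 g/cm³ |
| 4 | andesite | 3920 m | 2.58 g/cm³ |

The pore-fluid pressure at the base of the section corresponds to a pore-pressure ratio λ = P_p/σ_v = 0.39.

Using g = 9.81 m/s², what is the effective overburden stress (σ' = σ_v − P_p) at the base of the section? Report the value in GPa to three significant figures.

0.530 GPa

Overburden (lithostatic) stress σ_v:
shale: 2396 kg/m³ × 9.81 m/s² × 8920 m = 2.097×10^8 Pa = 209.7 MPa
halite: 2160 kg/m³ × 9.81 m/s² × 640 m = 1.356×10^7 Pa = 13.56 MPa
diorite: 2880 kg/m³ × 9.81 m/s² × 19340 m = 5.464×10^8 Pa = 546.4 MPa
andesite: 2580 kg/m³ × 9.81 m/s² × 3920 m = 9.921×10^7 Pa = 99.21 MPa
Total = 209.7 + 13.56 + 546.4 + 99.21 = 868.85 MPa
Pore pressure P_p = λ·σ_v = 0.39 × 868.8 MPa = 338.9 MPa
Effective stress σ' = σ_v − P_p = 868.8 − 338.9 = 530.00 MPa = 0.53000 GPa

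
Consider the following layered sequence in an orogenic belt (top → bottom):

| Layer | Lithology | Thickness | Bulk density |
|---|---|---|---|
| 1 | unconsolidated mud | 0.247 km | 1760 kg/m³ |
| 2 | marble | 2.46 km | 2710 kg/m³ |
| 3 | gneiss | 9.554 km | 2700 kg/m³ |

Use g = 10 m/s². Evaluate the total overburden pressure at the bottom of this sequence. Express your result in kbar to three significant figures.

3.29 kbar

unconsolidated mud: 1760 kg/m³ × 10 m/s² × 247 m = 4.347×10^6 Pa = 0.04347 kbar
marble: 2710 kg/m³ × 10 m/s² × 2460 m = 6.667×10^7 Pa = 0.6667 kbar
gneiss: 2700 kg/m³ × 10 m/s² × 9554 m = 2.580×10^8 Pa = 2.580 kbar
Total = 0.04347 + 0.6667 + 2.580 = 3.2897 kbar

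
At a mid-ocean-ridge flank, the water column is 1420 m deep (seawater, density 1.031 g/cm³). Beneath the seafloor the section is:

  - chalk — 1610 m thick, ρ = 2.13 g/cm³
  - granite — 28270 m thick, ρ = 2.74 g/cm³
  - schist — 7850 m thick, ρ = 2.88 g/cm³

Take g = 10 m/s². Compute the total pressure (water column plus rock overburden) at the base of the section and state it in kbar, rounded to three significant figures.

seawater: 1031 kg/m³ × 10 m/s² × 1420 m = 1.464×10^7 Pa = 0.1464 kbar
chalk: 2130 kg/m³ × 10 m/s² × 1610 m = 3.429×10^7 Pa = 0.3429 kbar
granite: 2740 kg/m³ × 10 m/s² × 28270 m = 7.746×10^8 Pa = 7.746 kbar
schist: 2880 kg/m³ × 10 m/s² × 7850 m = 2.261×10^8 Pa = 2.261 kbar
Total = 0.1464 + 0.3429 + 7.746 + 2.261 = 10.496 kbar

10.5 kbar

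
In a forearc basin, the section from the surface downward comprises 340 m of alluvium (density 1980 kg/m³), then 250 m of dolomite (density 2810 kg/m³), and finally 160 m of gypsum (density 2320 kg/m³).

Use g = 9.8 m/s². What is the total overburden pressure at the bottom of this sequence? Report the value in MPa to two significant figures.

alluvium: 1980 kg/m³ × 9.8 m/s² × 340 m = 6.597×10^6 Pa = 6.597 MPa
dolomite: 2810 kg/m³ × 9.8 m/s² × 250 m = 6.885×10^6 Pa = 6.885 MPa
gypsum: 2320 kg/m³ × 9.8 m/s² × 160 m = 3.638×10^6 Pa = 3.638 MPa
Total = 6.597 + 6.885 + 3.638 = 17.120 MPa

17 MPa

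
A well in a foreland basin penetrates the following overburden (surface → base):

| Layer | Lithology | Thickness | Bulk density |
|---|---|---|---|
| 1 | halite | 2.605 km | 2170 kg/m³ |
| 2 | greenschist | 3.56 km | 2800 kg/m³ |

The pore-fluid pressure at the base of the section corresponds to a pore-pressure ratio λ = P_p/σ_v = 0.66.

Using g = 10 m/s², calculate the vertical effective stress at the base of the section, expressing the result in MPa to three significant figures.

53.1 MPa

Overburden (lithostatic) stress σ_v:
halite: 2170 kg/m³ × 10 m/s² × 2605 m = 5.653×10^7 Pa = 56.53 MPa
greenschist: 2800 kg/m³ × 10 m/s² × 3560 m = 9.968×10^7 Pa = 99.68 MPa
Total = 56.53 + 99.68 = 156.21 MPa
Pore pressure P_p = λ·σ_v = 0.66 × 156.2 MPa = 103.1 MPa
Effective stress σ' = σ_v − P_p = 156.2 − 103.1 = 53.111 MPa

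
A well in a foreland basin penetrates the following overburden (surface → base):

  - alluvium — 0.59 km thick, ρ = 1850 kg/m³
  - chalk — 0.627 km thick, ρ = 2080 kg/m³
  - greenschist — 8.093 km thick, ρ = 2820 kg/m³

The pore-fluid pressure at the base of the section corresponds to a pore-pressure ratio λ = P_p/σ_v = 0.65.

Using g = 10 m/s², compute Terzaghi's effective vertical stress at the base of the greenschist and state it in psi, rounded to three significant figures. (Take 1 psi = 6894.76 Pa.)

12800 psi

Overburden (lithostatic) stress σ_v:
alluvium: 1850 kg/m³ × 10 m/s² × 590 m = 1.091×10^7 Pa = 10.91 MPa
chalk: 2080 kg/m³ × 10 m/s² × 627 m = 1.304×10^7 Pa = 13.04 MPa
greenschist: 2820 kg/m³ × 10 m/s² × 8093 m = 2.282×10^8 Pa = 228.2 MPa
Total = 10.91 + 13.04 + 228.2 = 252.18 MPa
Pore pressure P_p = λ·σ_v = 0.65 × 252.2 MPa = 163.9 MPa
Effective stress σ' = σ_v − P_p = 252.2 − 163.9 = 88.263 MPa = 12801 psi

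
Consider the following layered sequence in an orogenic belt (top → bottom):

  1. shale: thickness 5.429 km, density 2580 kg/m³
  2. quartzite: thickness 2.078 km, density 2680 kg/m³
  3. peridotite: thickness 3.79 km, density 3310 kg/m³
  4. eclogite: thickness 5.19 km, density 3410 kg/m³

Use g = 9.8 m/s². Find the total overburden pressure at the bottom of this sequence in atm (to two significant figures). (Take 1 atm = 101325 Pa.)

4800 atm

shale: 2580 kg/m³ × 9.8 m/s² × 5429 m = 1.373×10^8 Pa = 1355 atm
quartzite: 2680 kg/m³ × 9.8 m/s² × 2078 m = 5.458×10^7 Pa = 538.6 atm
peridotite: 3310 kg/m³ × 9.8 m/s² × 3790 m = 1.229×10^8 Pa = 1213 atm
eclogite: 3410 kg/m³ × 9.8 m/s² × 5190 m = 1.734×10^8 Pa = 1712 atm
Total = 1355 + 538.6 + 1213 + 1712 = 4818.4 atm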